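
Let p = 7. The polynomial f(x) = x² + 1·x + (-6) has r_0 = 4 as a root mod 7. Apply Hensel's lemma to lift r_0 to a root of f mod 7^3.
r_2 = 340 (mod 343)

Hensel: r_{i+1} = r_i − f(r_i)·(f′(r_i))^{-1} mod 7^{i+2}, f′(x) = 2x + 1. Iterate:
  r_0 = 4 (mod 7)
  r_1 = 46 (mod 49)
  r_2 = 340 (mod 343)
Final: r = 340 satisfies f(r) ≡ 0 mod 7^3.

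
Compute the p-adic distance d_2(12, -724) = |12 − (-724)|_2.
d_2(12, -724) = 1/32

Step 1 — x − y = 12 − (-724) = 736. Step 2 — v_2(736) = 5 (factor: 736 = (2^5 · 23); the sign does not affect v_p). Step 3 — |x − y|_2 = 2^{-5} = 1/32.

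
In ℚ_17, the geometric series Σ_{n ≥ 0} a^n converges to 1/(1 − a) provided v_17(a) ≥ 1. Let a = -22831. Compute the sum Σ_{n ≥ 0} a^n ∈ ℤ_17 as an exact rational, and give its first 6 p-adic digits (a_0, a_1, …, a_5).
Σ a^n = 1/(1 − a) = 1/22832;  first 6 digits = (1, 0, 6, 12, 1, 10)

v_17(a) = 2 ≥ 1, so the series converges in ℤ_17 to 1/(1 − a) = 1/(1 − (-22831)) = 1/22832. Expand this rational in ℤ_17: compute digits iteratively via d_i = x_i mod 17, x_{i+1} = (x_i − d_i)/17. The first 6 digits are (1, 0, 6, 12, 1, 10).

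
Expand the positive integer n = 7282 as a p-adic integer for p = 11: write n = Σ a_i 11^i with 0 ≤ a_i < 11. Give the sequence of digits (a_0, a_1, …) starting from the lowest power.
(a_0, a_1, …) = (0, 2, 5, 5)

Repeated division by 11 gives the digits low-to-high: 7282 = 2·11^1 + 5·11^2 + 5·11^3. Digit sequence: (0, 2, 5, 5).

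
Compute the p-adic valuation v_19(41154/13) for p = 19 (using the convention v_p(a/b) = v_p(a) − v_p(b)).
v_19(41154/13) = 3

Factor powers of 19 from the numerator and denominator of the reduced fraction: 41154 = 19^3 · 6 and 13 = 19^0 · 13. Apply v_p(a/b) = v_p(a) − v_p(b): v_19(41154/13) = 3 − 0 = 3.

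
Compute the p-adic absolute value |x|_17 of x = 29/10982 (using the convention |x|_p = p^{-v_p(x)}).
|29/10982|_17 = 289

Step 1 — compute v_17(x) by factoring powers of 17 out of the numerator and denominator: v_17(29/10982) = -2. Step 2 — apply |x|_p = p^{-v_p(x)} = 17^{2} = 289.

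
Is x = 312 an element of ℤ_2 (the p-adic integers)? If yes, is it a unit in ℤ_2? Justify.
x ∈ ℤ_2 but not a unit; v_2(x) = 3 > 0

ℤ_2 = {x ∈ ℚ_2 : v_2(x) ≥ 0} and ℤ_2^× = {x ∈ ℤ_2 : v_2(x) = 0}. Here v_2(312) = v_2(num) − v_2(den) = 3; compare against these criteria.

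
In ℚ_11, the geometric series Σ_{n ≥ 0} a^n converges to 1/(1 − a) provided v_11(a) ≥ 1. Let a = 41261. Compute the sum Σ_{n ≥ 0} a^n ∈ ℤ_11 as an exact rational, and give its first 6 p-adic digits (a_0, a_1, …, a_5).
Σ a^n = 1/(1 − a) = -1/41260;  first 6 digits = (1, 0, 0, 9, 2, 0)

v_11(a) = 3 ≥ 1, so the series converges in ℤ_11 to 1/(1 − a) = 1/(1 − 41261) = -1/41260. Expand this rational in ℤ_11: compute digits iteratively via d_i = x_i mod 11, x_{i+1} = (x_i − d_i)/11. The first 6 digits are (1, 0, 0, 9, 2, 0).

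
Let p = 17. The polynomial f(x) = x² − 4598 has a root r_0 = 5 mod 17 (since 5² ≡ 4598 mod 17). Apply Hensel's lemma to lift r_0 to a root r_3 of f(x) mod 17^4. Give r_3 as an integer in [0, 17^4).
r_3 = 64707 (mod 83521)

Hensel's recurrence: r_{i+1} = r_i − f(r_i)·(f′(r_i))^{-1} mod 17^{i+2}, with f′(x) = 2x. Iterate:
  r_0 = 5 (mod 17)
  r_1 = 260 (mod 289)
  r_2 = 838 (mod 4913)
  r_3 = 64707 (mod 83521)
Final: r_3 = 64707, and one checks f(r_3) ≡ 0 mod 17^4.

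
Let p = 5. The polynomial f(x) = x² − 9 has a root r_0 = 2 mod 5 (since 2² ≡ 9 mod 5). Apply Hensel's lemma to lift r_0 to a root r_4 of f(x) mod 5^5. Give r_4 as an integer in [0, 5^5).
r_4 = 3122 (mod 3125)

Hensel's recurrence: r_{i+1} = r_i − f(r_i)·(f′(r_i))^{-1} mod 5^{i+2}, with f′(x) = 2x. Iterate:
  r_0 = 2 (mod 5)
  r_1 = 22 (mod 25)
  r_2 = 122 (mod 125)
  r_3 = 622 (mod 625)
  r_4 = 3122 (mod 3125)
Final: r_4 = 3122, and one checks f(r_4) ≡ 0 mod 5^5.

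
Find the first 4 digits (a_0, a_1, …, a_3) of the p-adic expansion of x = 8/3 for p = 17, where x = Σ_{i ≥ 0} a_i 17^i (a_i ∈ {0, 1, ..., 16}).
(a_0, …, a_3) = (14, 5, 11, 5)

v_17(8/3) = 0 (numerator and denominator both coprime to 17), so x ∈ ℤ_17^×. Compute digits iteratively via a_i = x_i mod 17, x_{i+1} = (x_i − a_i)/17, with x_0 = x:
  x_0 = 8/3;  a_0 = 14;  x_1 = (x_0 − 14)/17 = -2/3
  x_1 = -2/3;  a_1 = 5;  x_2 = (x_1 − 5)/17 = -1/3
  x_2 = -1/3;  a_2 = 11;  x_3 = (x_2 − 11)/17 = -2/3
  x_3 = -2/3;  a_3 = 5;  x_4 = (x_3 − 5)/17 = -1/3
Digits: (14, 5, 11, 5).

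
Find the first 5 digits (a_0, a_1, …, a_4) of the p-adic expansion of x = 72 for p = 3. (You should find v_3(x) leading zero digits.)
(a_0, …, a_4) = (0, 0, 2, 2, 0)

v_3(72) = 2, so a_0 = ... = a_1 = 0. Factor out: x = 3^2 · u with u = 8 a unit in ℤ_3. Expand u iteratively via a_{v+i} = u_i mod 3, u_{i+1} = (u_i − a_{v+i})/3:
  u_0 = 8;  a_2 = 2;  u_1 = (u_0 − 2)/3 = 2
  u_1 = 2;  a_3 = 2;  u_2 = (u_1 − 2)/3 = 0
  u_2 = 0;  a_4 = 0;  u_3 = (u_2 − 0)/3 = 0
Digits: (0, 0, 2, 2, 0).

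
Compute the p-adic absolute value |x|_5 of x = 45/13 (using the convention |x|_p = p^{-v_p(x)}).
|45/13|_5 = 1/5

Step 1 — compute v_5(x) by factoring powers of 5 out of the numerator and denominator: v_5(45/13) = 1. Step 2 — apply |x|_p = p^{-v_p(x)} = 5^{-1} = 1/5.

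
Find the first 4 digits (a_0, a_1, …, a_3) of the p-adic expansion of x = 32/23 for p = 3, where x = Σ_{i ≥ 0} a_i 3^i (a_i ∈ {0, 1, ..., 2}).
(a_0, …, a_3) = (1, 0, 2, 0)

v_3(32/23) = 0 (numerator and denominator both coprime to 3), so x ∈ ℤ_3^×. Compute digits iteratively via a_i = x_i mod 3, x_{i+1} = (x_i − a_i)/3, with x_0 = x:
  x_0 = 32/23;  a_0 = 1;  x_1 = (x_0 − 1)/3 = 3/23
  x_1 = 3/23;  a_1 = 0;  x_2 = (x_1 − 0)/3 = 1/23
  x_2 = 1/23;  a_2 = 2;  x_3 = (x_2 − 2)/3 = -15/23
  x_3 = -15/23;  a_3 = 0;  x_4 = (x_3 − 0)/3 = -5/23
Digits: (1, 0, 2, 0).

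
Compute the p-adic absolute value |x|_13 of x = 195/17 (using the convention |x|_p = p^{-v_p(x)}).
|195/17|_13 = 1/13

Step 1 — compute v_13(x) by factoring powers of 13 out of the numerator and denominator: v_13(195/17) = 1. Step 2 — apply |x|_p = p^{-v_p(x)} = 13^{-1} = 1/13.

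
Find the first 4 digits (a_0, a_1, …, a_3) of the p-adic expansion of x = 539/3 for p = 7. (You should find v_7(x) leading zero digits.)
(a_0, …, a_3) = (0, 0, 6, 2)

v_7(539/3) = 2, so a_0 = ... = a_1 = 0. Factor out: x = 7^2 · u with u = 11/3 a unit in ℤ_7. Expand u iteratively via a_{v+i} = u_i mod 7, u_{i+1} = (u_i − a_{v+i})/7:
  u_0 = 11/3;  a_2 = 6;  u_1 = (u_0 − 6)/7 = -1/3
  u_1 = -1/3;  a_3 = 2;  u_2 = (u_1 − 2)/7 = -1/3
Digits: (0, 0, 6, 2).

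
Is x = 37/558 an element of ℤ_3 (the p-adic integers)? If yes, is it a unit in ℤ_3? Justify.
x ∉ ℤ_3 (v_3(x) = -2 < 0)

ℤ_3 = {x ∈ ℚ_3 : v_3(x) ≥ 0} and ℤ_3^× = {x ∈ ℤ_3 : v_3(x) = 0}. Here v_3(37/558) = v_3(num) − v_3(den) = -2; compare against these criteria.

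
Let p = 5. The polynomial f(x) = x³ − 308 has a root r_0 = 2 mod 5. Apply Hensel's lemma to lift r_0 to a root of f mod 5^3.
r_2 = 27 (mod 125)

Hensel: r_{i+1} = r_i − f(r_i)/f′(r_i) mod 5^{i+2}, where f′(x) = 3x². Iterate:
  r_0 = 2 (mod 5)
  r_1 = 2 (mod 25)
  r_2 = 27 (mod 125)
Final: r = 27 with f(r) ≡ 0 mod 5^3.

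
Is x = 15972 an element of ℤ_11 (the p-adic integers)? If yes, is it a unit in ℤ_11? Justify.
x ∈ ℤ_11 but not a unit; v_11(x) = 3 > 0

ℤ_11 = {x ∈ ℚ_11 : v_11(x) ≥ 0} and ℤ_11^× = {x ∈ ℤ_11 : v_11(x) = 0}. Here v_11(15972) = v_11(num) − v_11(den) = 3; compare against these criteria.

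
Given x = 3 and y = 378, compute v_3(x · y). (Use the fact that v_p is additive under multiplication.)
v_3(1134) = 4

v_p(x) = 1 (factor: 3 = 3^1 · 1); v_p(y) = 3 (factor: 378 = 3^3 · 14). Additivity: v_p(xy) = v_p(x) + v_p(y) = 1 + 3 = 4. (Direct check: xy = 1134 = 3^4 · (14).)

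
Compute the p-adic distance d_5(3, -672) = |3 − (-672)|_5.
d_5(3, -672) = 1/25

Step 1 — x − y = 3 − (-672) = 675. Step 2 — v_5(675) = 2 (factor: 675 = (5^2 · 27); the sign does not affect v_p). Step 3 — |x − y|_5 = 5^{-2} = 1/25.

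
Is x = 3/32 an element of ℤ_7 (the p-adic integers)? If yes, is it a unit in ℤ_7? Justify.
x ∈ ℤ_7^× (unit); v_7(x) = 0

ℤ_7 = {x ∈ ℚ_7 : v_7(x) ≥ 0} and ℤ_7^× = {x ∈ ℤ_7 : v_7(x) = 0}. Here v_7(3/32) = v_7(num) − v_7(den) = 0; compare against these criteria.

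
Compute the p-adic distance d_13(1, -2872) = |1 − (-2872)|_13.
d_13(1, -2872) = 1/169

Step 1 — x − y = 1 − (-2872) = 2873. Step 2 — v_13(2873) = 2 (factor: 2873 = (13^2 · 17); the sign does not affect v_p). Step 3 — |x − y|_13 = 13^{-2} = 1/169.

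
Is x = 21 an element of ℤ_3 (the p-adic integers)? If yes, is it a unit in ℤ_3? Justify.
x ∈ ℤ_3 but not a unit; v_3(x) = 1 > 0

ℤ_3 = {x ∈ ℚ_3 : v_3(x) ≥ 0} and ℤ_3^× = {x ∈ ℤ_3 : v_3(x) = 0}. Here v_3(21) = v_3(num) − v_3(den) = 1; compare against these criteria.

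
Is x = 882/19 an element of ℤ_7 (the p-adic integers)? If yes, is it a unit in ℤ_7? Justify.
x ∈ ℤ_7 but not a unit; v_7(x) = 2 > 0

ℤ_7 = {x ∈ ℚ_7 : v_7(x) ≥ 0} and ℤ_7^× = {x ∈ ℤ_7 : v_7(x) = 0}. Here v_7(882/19) = v_7(num) − v_7(den) = 2; compare against these criteria.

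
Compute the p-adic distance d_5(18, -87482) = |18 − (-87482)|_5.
d_5(18, -87482) = 1/3125

Step 1 — x − y = 18 − (-87482) = 87500. Step 2 — v_5(87500) = 5 (factor: 87500 = (5^5 · 28); the sign does not affect v_p). Step 3 — |x − y|_5 = 5^{-5} = 1/3125.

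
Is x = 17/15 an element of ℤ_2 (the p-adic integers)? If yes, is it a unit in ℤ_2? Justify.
x ∈ ℤ_2^× (unit); v_2(x) = 0

ℤ_2 = {x ∈ ℚ_2 : v_2(x) ≥ 0} and ℤ_2^× = {x ∈ ℤ_2 : v_2(x) = 0}. Here v_2(17/15) = v_2(num) − v_2(den) = 0; compare against these criteria.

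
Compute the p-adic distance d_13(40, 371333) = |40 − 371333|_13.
d_13(40, 371333) = 1/371293

Step 1 — x − y = 40 − 371333 = -371293. Step 2 — v_13(-371293) = 5 (factor: -371293 = −(13^5 · 1); the sign does not affect v_p). Step 3 — |x − y|_13 = 13^{-5} = 1/371293.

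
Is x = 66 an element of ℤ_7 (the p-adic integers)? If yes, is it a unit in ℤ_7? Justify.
x ∈ ℤ_7^× (unit); v_7(x) = 0

ℤ_7 = {x ∈ ℚ_7 : v_7(x) ≥ 0} and ℤ_7^× = {x ∈ ℤ_7 : v_7(x) = 0}. Here v_7(66) = v_7(num) − v_7(den) = 0; compare against these criteria.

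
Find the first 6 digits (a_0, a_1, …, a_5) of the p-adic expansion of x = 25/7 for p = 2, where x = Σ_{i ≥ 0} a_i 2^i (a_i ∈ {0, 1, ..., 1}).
(a_0, …, a_5) = (1, 1, 1, 1, 1, 0)

v_2(25/7) = 0 (numerator and denominator both coprime to 2), so x ∈ ℤ_2^×. Compute digits iteratively via a_i = x_i mod 2, x_{i+1} = (x_i − a_i)/2, with x_0 = x:
  x_0 = 25/7;  a_0 = 1;  x_1 = (x_0 − 1)/2 = 9/7
  x_1 = 9/7;  a_1 = 1;  x_2 = (x_1 − 1)/2 = 1/7
  x_2 = 1/7;  a_2 = 1;  x_3 = (x_2 − 1)/2 = -3/7
  x_3 = -3/7;  a_3 = 1;  x_4 = (x_3 − 1)/2 = -5/7
  x_4 = -5/7;  a_4 = 1;  x_5 = (x_4 − 1)/2 = -6/7
  x_5 = -6/7;  a_5 = 0;  x_6 = (x_5 − 0)/2 = -3/7
Digits: (1, 1, 1, 1, 1, 0).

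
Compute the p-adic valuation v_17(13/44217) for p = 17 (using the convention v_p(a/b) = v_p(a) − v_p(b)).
v_17(13/44217) = -3

Factor powers of 17 from the numerator and denominator of the reduced fraction: 13 = 17^0 · 13 and 44217 = 17^3 · 9. Apply v_p(a/b) = v_p(a) − v_p(b): v_17(13/44217) = 0 − 3 = -3.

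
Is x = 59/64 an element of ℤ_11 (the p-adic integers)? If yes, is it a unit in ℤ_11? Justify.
x ∈ ℤ_11^× (unit); v_11(x) = 0

ℤ_11 = {x ∈ ℚ_11 : v_11(x) ≥ 0} and ℤ_11^× = {x ∈ ℤ_11 : v_11(x) = 0}. Here v_11(59/64) = v_11(num) − v_11(den) = 0; compare against these criteria.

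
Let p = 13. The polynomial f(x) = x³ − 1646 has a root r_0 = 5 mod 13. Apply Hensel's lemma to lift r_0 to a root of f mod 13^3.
r_2 = 1695 (mod 2197)

Hensel: r_{i+1} = r_i − f(r_i)/f′(r_i) mod 13^{i+2}, where f′(x) = 3x². Iterate:
  r_0 = 5 (mod 13)
  r_1 = 5 (mod 169)
  r_2 = 1695 (mod 2197)
Final: r = 1695 with f(r) ≡ 0 mod 13^3.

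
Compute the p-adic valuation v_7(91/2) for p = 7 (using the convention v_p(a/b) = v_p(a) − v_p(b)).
v_7(91/2) = 1

Factor powers of 7 from the numerator and denominator of the reduced fraction: 91 = 7^1 · 13 and 2 = 7^0 · 2. Apply v_p(a/b) = v_p(a) − v_p(b): v_7(91/2) = 1 − 0 = 1.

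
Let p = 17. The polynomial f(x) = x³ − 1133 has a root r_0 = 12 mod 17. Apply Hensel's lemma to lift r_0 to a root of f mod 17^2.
r_1 = 216 (mod 289)

Hensel: r_{i+1} = r_i − f(r_i)/f′(r_i) mod 17^{i+2}, where f′(x) = 3x². Iterate:
  r_0 = 12 (mod 17)
  r_1 = 216 (mod 289)
Final: r = 216 with f(r) ≡ 0 mod 17^2.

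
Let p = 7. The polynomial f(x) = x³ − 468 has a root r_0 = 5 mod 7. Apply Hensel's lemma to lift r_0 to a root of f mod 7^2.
r_1 = 5 (mod 49)

Hensel: r_{i+1} = r_i − f(r_i)/f′(r_i) mod 7^{i+2}, where f′(x) = 3x². Iterate:
  r_0 = 5 (mod 7)
  r_1 = 5 (mod 49)
Final: r = 5 with f(r) ≡ 0 mod 7^2.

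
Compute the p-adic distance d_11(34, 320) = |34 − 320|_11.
d_11(34, 320) = 1/11

Step 1 — x − y = 34 − 320 = -286. Step 2 — v_11(-286) = 1 (factor: -286 = −(11^1 · 26); the sign does not affect v_p). Step 3 — |x − y|_11 = 11^{-1} = 1/11.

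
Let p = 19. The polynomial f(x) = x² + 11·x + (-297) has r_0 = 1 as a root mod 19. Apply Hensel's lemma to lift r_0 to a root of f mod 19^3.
r_2 = 4466 (mod 6859)

Hensel: r_{i+1} = r_i − f(r_i)·(f′(r_i))^{-1} mod 19^{i+2}, f′(x) = 2x + 11. Iterate:
  r_0 = 1 (mod 19)
  r_1 = 134 (mod 361)
  r_2 = 4466 (mod 6859)
Final: r = 4466 satisfies f(r) ≡ 0 mod 19^3.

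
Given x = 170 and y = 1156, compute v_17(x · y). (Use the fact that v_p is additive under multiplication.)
v_17(196520) = 3

v_p(x) = 1 (factor: 170 = 17^1 · 10); v_p(y) = 2 (factor: 1156 = 17^2 · 4). Additivity: v_p(xy) = v_p(x) + v_p(y) = 1 + 2 = 3. (Direct check: xy = 196520 = 17^3 · (40).)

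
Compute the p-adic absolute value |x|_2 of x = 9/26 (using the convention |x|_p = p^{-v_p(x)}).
|9/26|_2 = 2

Step 1 — compute v_2(x) by factoring powers of 2 out of the numerator and denominator: v_2(9/26) = -1. Step 2 — apply |x|_p = p^{-v_p(x)} = 2^{1} = 2.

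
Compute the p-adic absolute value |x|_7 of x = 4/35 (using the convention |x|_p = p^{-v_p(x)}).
|4/35|_7 = 7

Step 1 — compute v_7(x) by factoring powers of 7 out of the numerator and denominator: v_7(4/35) = -1. Step 2 — apply |x|_p = p^{-v_p(x)} = 7^{1} = 7.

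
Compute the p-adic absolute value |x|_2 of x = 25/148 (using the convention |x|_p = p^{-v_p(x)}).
|25/148|_2 = 4

Step 1 — compute v_2(x) by factoring powers of 2 out of the numerator and denominator: v_2(25/148) = -2. Step 2 — apply |x|_p = p^{-v_p(x)} = 2^{2} = 4.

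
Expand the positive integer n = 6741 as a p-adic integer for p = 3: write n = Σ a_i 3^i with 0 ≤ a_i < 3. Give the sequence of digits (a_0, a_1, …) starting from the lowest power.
(a_0, a_1, …) = (0, 0, 2, 0, 2, 0, 0, 0, 1)

Repeated division by 3 gives the digits low-to-high: 6741 = 2·3^2 + 2·3^4 + 1·3^8. Digit sequence: (0, 0, 2, 0, 2, 0, 0, 0, 1).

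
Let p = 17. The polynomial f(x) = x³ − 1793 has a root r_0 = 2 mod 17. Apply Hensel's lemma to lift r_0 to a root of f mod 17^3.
r_2 = 3980 (mod 4913)

Hensel: r_{i+1} = r_i − f(r_i)/f′(r_i) mod 17^{i+2}, where f′(x) = 3x². Iterate:
  r_0 = 2 (mod 17)
  r_1 = 223 (mod 289)
  r_2 = 3980 (mod 4913)
Final: r = 3980 with f(r) ≡ 0 mod 17^3.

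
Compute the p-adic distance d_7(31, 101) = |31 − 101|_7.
d_7(31, 101) = 1/7

Step 1 — x − y = 31 − 101 = -70. Step 2 — v_7(-70) = 1 (factor: -70 = −(7^1 · 10); the sign does not affect v_p). Step 3 — |x − y|_7 = 7^{-1} = 1/7.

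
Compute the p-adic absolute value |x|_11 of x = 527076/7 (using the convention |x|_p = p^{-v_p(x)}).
|527076/7|_11 = 1/14641

Step 1 — compute v_11(x) by factoring powers of 11 out of the numerator and denominator: v_11(527076/7) = 4. Step 2 — apply |x|_p = p^{-v_p(x)} = 11^{-4} = 1/14641.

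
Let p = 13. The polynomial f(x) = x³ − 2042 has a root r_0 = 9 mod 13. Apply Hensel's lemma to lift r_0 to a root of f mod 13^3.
r_2 = 1920 (mod 2197)

Hensel: r_{i+1} = r_i − f(r_i)/f′(r_i) mod 13^{i+2}, where f′(x) = 3x². Iterate:
  r_0 = 9 (mod 13)
  r_1 = 61 (mod 169)
  r_2 = 1920 (mod 2197)
Final: r = 1920 with f(r) ≡ 0 mod 13^3.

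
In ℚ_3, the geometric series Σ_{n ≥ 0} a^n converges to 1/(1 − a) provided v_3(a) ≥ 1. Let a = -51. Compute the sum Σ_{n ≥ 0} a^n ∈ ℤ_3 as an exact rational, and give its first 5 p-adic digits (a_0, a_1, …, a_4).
Σ a^n = 1/(1 − a) = 1/52;  first 5 digits = (1, 1, 1, 2, 2)

v_3(a) = 1 ≥ 1, so the series converges in ℤ_3 to 1/(1 − a) = 1/(1 − (-51)) = 1/52. Expand this rational in ℤ_3: compute digits iteratively via d_i = x_i mod 3, x_{i+1} = (x_i − d_i)/3. The first 5 digits are (1, 1, 1, 2, 2).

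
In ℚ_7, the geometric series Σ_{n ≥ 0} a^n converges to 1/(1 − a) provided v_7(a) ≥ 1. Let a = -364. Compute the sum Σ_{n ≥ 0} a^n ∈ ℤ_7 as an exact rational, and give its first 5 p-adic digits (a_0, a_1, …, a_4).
Σ a^n = 1/(1 − a) = 1/365;  first 5 digits = (1, 4, 1, 1, 6)

v_7(a) = 1 ≥ 1, so the series converges in ℤ_7 to 1/(1 − a) = 1/(1 − (-364)) = 1/365. Expand this rational in ℤ_7: compute digits iteratively via d_i = x_i mod 7, x_{i+1} = (x_i − d_i)/7. The first 5 digits are (1, 4, 1, 1, 6).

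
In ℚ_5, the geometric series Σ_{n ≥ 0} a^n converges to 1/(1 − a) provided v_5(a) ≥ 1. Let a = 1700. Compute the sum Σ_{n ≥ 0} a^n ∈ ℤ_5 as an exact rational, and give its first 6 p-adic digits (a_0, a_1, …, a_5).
Σ a^n = 1/(1 − a) = -1/1699;  first 6 digits = (1, 0, 3, 3, 1, 0)

v_5(a) = 2 ≥ 1, so the series converges in ℤ_5 to 1/(1 − a) = 1/(1 − 1700) = -1/1699. Expand this rational in ℤ_5: compute digits iteratively via d_i = x_i mod 5, x_{i+1} = (x_i − d_i)/5. The first 6 digits are (1, 0, 3, 3, 1, 0).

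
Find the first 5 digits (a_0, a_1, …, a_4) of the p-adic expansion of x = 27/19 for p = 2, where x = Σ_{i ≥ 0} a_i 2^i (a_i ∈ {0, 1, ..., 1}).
(a_0, …, a_4) = (1, 0, 0, 1, 1)

v_2(27/19) = 0 (numerator and denominator both coprime to 2), so x ∈ ℤ_2^×. Compute digits iteratively via a_i = x_i mod 2, x_{i+1} = (x_i − a_i)/2, with x_0 = x:
  x_0 = 27/19;  a_0 = 1;  x_1 = (x_0 − 1)/2 = 4/19
  x_1 = 4/19;  a_1 = 0;  x_2 = (x_1 − 0)/2 = 2/19
  x_2 = 2/19;  a_2 = 0;  x_3 = (x_2 − 0)/2 = 1/19
  x_3 = 1/19;  a_3 = 1;  x_4 = (x_3 − 1)/2 = -9/19
  x_4 = -9/19;  a_4 = 1;  x_5 = (x_4 − 1)/2 = -14/19
Digits: (1, 0, 0, 1, 1).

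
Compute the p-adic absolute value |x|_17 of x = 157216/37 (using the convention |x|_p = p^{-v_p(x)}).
|157216/37|_17 = 1/4913

Step 1 — compute v_17(x) by factoring powers of 17 out of the numerator and denominator: v_17(157216/37) = 3. Step 2 — apply |x|_p = p^{-v_p(x)} = 17^{-3} = 1/4913.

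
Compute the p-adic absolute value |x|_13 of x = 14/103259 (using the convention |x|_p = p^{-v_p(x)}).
|14/103259|_13 = 2197

Step 1 — compute v_13(x) by factoring powers of 13 out of the numerator and denominator: v_13(14/103259) = -3. Step 2 — apply |x|_p = p^{-v_p(x)} = 13^{3} = 2197.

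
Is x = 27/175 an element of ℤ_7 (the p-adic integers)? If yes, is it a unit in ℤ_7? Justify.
x ∉ ℤ_7 (v_7(x) = -1 < 0)

ℤ_7 = {x ∈ ℚ_7 : v_7(x) ≥ 0} and ℤ_7^× = {x ∈ ℤ_7 : v_7(x) = 0}. Here v_7(27/175) = v_7(num) − v_7(den) = -1; compare against these criteria.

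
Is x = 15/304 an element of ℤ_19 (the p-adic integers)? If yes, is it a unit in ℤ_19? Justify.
x ∉ ℤ_19 (v_19(x) = -1 < 0)

ℤ_19 = {x ∈ ℚ_19 : v_19(x) ≥ 0} and ℤ_19^× = {x ∈ ℤ_19 : v_19(x) = 0}. Here v_19(15/304) = v_19(num) − v_19(den) = -1; compare against these criteria.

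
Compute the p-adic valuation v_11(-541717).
v_11(-541717) = 4

v_11(n) is the largest exponent k such that 11^k divides n. Factor out: -541717 = -11^4 · 37. (Sign doesn't affect v_p.) So v_11(-541717) = 4.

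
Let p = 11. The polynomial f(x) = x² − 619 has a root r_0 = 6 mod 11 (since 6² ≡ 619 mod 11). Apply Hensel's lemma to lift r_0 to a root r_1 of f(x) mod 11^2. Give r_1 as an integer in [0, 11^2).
r_1 = 105 (mod 121)

Hensel's recurrence: r_{i+1} = r_i − f(r_i)·(f′(r_i))^{-1} mod 11^{i+2}, with f′(x) = 2x. Iterate:
  r_0 = 6 (mod 11)
  r_1 = 105 (mod 121)
Final: r_1 = 105, and one checks f(r_1) ≡ 0 mod 11^2.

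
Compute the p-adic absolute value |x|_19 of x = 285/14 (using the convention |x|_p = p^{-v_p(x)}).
|285/14|_19 = 1/19

Step 1 — compute v_19(x) by factoring powers of 19 out of the numerator and denominator: v_19(285/14) = 1. Step 2 — apply |x|_p = p^{-v_p(x)} = 19^{-1} = 1/19.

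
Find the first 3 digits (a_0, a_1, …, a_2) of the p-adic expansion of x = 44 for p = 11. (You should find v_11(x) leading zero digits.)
(a_0, …, a_2) = (0, 4, 0)

v_11(44) = 1, so a_0 = ... = a_0 = 0. Factor out: x = 11^1 · u with u = 4 a unit in ℤ_11. Expand u iteratively via a_{v+i} = u_i mod 11, u_{i+1} = (u_i − a_{v+i})/11:
  u_0 = 4;  a_1 = 4;  u_1 = (u_0 − 4)/11 = 0
  u_1 = 0;  a_2 = 0;  u_2 = (u_1 − 0)/11 = 0
Digits: (0, 4, 0).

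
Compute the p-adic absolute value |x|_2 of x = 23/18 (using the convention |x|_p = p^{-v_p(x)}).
|23/18|_2 = 2

Step 1 — compute v_2(x) by factoring powers of 2 out of the numerator and denominator: v_2(23/18) = -1. Step 2 — apply |x|_p = p^{-v_p(x)} = 2^{1} = 2.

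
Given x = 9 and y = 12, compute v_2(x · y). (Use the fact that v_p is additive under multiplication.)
v_2(108) = 2

v_p(x) = 0 (factor: 9 = 2^0 · 9); v_p(y) = 2 (factor: 12 = 2^2 · 3). Additivity: v_p(xy) = v_p(x) + v_p(y) = 0 + 2 = 2. (Direct check: xy = 108 = 2^2 · (27).)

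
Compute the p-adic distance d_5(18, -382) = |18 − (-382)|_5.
d_5(18, -382) = 1/25

Step 1 — x − y = 18 − (-382) = 400. Step 2 — v_5(400) = 2 (factor: 400 = (5^2 · 16); the sign does not affect v_p). Step 3 — |x − y|_5 = 5^{-2} = 1/25.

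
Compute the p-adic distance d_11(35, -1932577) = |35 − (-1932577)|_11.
d_11(35, -1932577) = 1/161051

Step 1 — x − y = 35 − (-1932577) = 1932612. Step 2 — v_11(1932612) = 5 (factor: 1932612 = (11^5 · 12); the sign does not affect v_p). Step 3 — |x − y|_11 = 11^{-5} = 1/161051.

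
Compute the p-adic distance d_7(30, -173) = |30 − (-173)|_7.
d_7(30, -173) = 1/7

Step 1 — x − y = 30 − (-173) = 203. Step 2 — v_7(203) = 1 (factor: 203 = (7^1 · 29); the sign does not affect v_p). Step 3 — |x − y|_7 = 7^{-1} = 1/7.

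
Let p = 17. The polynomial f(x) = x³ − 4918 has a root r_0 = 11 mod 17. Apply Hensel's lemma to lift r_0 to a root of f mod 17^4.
r_3 = 68572 (mod 83521)

Hensel: r_{i+1} = r_i − f(r_i)/f′(r_i) mod 17^{i+2}, where f′(x) = 3x². Iterate:
  r_0 = 11 (mod 17)
  r_1 = 79 (mod 289)
  r_2 = 4703 (mod 4913)
  r_3 = 68572 (mod 83521)
Final: r = 68572 with f(r) ≡ 0 mod 17^4.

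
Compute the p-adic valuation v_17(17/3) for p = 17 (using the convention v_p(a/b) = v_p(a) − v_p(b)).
v_17(17/3) = 1

Factor powers of 17 from the numerator and denominator of the reduced fraction: 17 = 17^1 · 1 and 3 = 17^0 · 3. Apply v_p(a/b) = v_p(a) − v_p(b): v_17(17/3) = 1 − 0 = 1.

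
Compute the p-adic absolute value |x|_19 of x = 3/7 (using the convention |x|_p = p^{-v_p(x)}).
|3/7|_19 = 1

Step 1 — compute v_19(x) by factoring powers of 19 out of the numerator and denominator: v_19(3/7) = 0. Step 2 — apply |x|_p = p^{-v_p(x)} = 19^{0} = 1.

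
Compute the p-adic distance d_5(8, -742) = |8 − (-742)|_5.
d_5(8, -742) = 1/125

Step 1 — x − y = 8 − (-742) = 750. Step 2 — v_5(750) = 3 (factor: 750 = (5^3 · 6); the sign does not affect v_p). Step 3 — |x − y|_5 = 5^{-3} = 1/125.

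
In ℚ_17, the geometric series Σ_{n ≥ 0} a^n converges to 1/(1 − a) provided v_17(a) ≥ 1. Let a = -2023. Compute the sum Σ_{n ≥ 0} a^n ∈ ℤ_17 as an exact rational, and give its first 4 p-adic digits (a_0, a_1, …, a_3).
Σ a^n = 1/(1 − a) = 1/2024;  first 4 digits = (1, 0, 10, 16)

v_17(a) = 2 ≥ 1, so the series converges in ℤ_17 to 1/(1 − a) = 1/(1 − (-2023)) = 1/2024. Expand this rational in ℤ_17: compute digits iteratively via d_i = x_i mod 17, x_{i+1} = (x_i − d_i)/17. The first 4 digits are (1, 0, 10, 16).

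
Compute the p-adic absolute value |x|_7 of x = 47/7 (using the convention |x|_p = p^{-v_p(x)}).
|47/7|_7 = 7

Step 1 — compute v_7(x) by factoring powers of 7 out of the numerator and denominator: v_7(47/7) = -1. Step 2 — apply |x|_p = p^{-v_p(x)} = 7^{1} = 7.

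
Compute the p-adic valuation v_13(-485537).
v_13(-485537) = 4

v_13(n) is the largest exponent k such that 13^k divides n. Factor out: -485537 = -13^4 · 17. (Sign doesn't affect v_p.) So v_13(-485537) = 4.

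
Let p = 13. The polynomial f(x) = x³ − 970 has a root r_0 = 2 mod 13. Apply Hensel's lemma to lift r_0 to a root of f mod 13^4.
r_3 = 22531 (mod 28561)

Hensel: r_{i+1} = r_i − f(r_i)/f′(r_i) mod 13^{i+2}, where f′(x) = 3x². Iterate:
  r_0 = 2 (mod 13)
  r_1 = 54 (mod 169)
  r_2 = 561 (mod 2197)
  r_3 = 22531 (mod 28561)
Final: r = 22531 with f(r) ≡ 0 mod 13^4.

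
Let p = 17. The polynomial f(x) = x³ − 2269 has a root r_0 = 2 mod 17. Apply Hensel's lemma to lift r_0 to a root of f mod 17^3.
r_2 = 2382 (mod 4913)

Hensel: r_{i+1} = r_i − f(r_i)/f′(r_i) mod 17^{i+2}, where f′(x) = 3x². Iterate:
  r_0 = 2 (mod 17)
  r_1 = 70 (mod 289)
  r_2 = 2382 (mod 4913)
Final: r = 2382 with f(r) ≡ 0 mod 17^3.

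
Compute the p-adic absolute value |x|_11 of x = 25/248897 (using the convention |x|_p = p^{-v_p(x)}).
|25/248897|_11 = 14641

Step 1 — compute v_11(x) by factoring powers of 11 out of the numerator and denominator: v_11(25/248897) = -4. Step 2 — apply |x|_p = p^{-v_p(x)} = 11^{4} = 14641.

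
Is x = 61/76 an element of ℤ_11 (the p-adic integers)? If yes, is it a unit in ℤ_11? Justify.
x ∈ ℤ_11^× (unit); v_11(x) = 0

ℤ_11 = {x ∈ ℚ_11 : v_11(x) ≥ 0} and ℤ_11^× = {x ∈ ℤ_11 : v_11(x) = 0}. Here v_11(61/76) = v_11(num) − v_11(den) = 0; compare against these criteria.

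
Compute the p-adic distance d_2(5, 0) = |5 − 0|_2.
d_2(5, 0) = 1

Step 1 — x − y = 5 − 0 = 5. Step 2 — v_2(5) = 0 (factor: 5 = (2^0 · 5); the sign does not affect v_p). Step 3 — |x − y|_2 = 2^{0} = 1.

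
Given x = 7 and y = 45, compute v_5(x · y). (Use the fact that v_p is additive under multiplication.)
v_5(315) = 1

v_p(x) = 0 (factor: 7 = 5^0 · 7); v_p(y) = 1 (factor: 45 = 5^1 · 9). Additivity: v_p(xy) = v_p(x) + v_p(y) = 0 + 1 = 1. (Direct check: xy = 315 = 5^1 · (63).)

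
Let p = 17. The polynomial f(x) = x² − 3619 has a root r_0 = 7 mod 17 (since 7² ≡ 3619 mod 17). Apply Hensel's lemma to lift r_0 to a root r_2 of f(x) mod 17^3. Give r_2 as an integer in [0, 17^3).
r_2 = 2285 (mod 4913)

Hensel's recurrence: r_{i+1} = r_i − f(r_i)·(f′(r_i))^{-1} mod 17^{i+2}, with f′(x) = 2x. Iterate:
  r_0 = 7 (mod 17)
  r_1 = 262 (mod 289)
  r_2 = 2285 (mod 4913)
Final: r_2 = 2285, and one checks f(r_2) ≡ 0 mod 17^3.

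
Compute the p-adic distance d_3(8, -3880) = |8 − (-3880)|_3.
d_3(8, -3880) = 1/243

Step 1 — x − y = 8 − (-3880) = 3888. Step 2 — v_3(3888) = 5 (factor: 3888 = (3^5 · 16); the sign does not affect v_p). Step 3 — |x − y|_3 = 3^{-5} = 1/243.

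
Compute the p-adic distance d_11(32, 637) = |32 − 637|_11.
d_11(32, 637) = 1/121

Step 1 — x − y = 32 − 637 = -605. Step 2 — v_11(-605) = 2 (factor: -605 = −(11^2 · 5); the sign does not affect v_p). Step 3 — |x − y|_11 = 11^{-2} = 1/121.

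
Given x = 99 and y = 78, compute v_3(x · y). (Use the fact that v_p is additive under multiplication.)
v_3(7722) = 3

v_p(x) = 2 (factor: 99 = 3^2 · 11); v_p(y) = 1 (factor: 78 = 3^1 · 26). Additivity: v_p(xy) = v_p(x) + v_p(y) = 2 + 1 = 3. (Direct check: xy = 7722 = 3^3 · (286).)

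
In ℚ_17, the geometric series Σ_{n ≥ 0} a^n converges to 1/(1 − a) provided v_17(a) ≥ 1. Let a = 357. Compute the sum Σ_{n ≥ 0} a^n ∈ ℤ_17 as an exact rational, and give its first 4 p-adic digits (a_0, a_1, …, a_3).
Σ a^n = 1/(1 − a) = -1/356;  first 4 digits = (1, 4, 0, 5)

v_17(a) = 1 ≥ 1, so the series converges in ℤ_17 to 1/(1 − a) = 1/(1 − 357) = -1/356. Expand this rational in ℤ_17: compute digits iteratively via d_i = x_i mod 17, x_{i+1} = (x_i − d_i)/17. The first 4 digits are (1, 4, 0, 5).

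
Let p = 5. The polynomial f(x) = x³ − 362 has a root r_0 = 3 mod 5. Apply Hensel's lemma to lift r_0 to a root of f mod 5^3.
r_2 = 58 (mod 125)

Hensel: r_{i+1} = r_i − f(r_i)/f′(r_i) mod 5^{i+2}, where f′(x) = 3x². Iterate:
  r_0 = 3 (mod 5)
  r_1 = 8 (mod 25)
  r_2 = 58 (mod 125)
Final: r = 58 with f(r) ≡ 0 mod 5^3.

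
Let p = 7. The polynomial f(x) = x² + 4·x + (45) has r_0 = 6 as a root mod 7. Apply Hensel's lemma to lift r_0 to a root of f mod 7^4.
r_3 = 2330 (mod 2401)

Hensel: r_{i+1} = r_i − f(r_i)·(f′(r_i))^{-1} mod 7^{i+2}, f′(x) = 2x + 4. Iterate:
  r_0 = 6 (mod 7)
  r_1 = 27 (mod 49)
  r_2 = 272 (mod 343)
  r_3 = 2330 (mod 2401)
Final: r = 2330 satisfies f(r) ≡ 0 mod 7^4.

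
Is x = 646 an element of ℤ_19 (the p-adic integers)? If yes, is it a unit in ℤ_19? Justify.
x ∈ ℤ_19 but not a unit; v_19(x) = 1 > 0

ℤ_19 = {x ∈ ℚ_19 : v_19(x) ≥ 0} and ℤ_19^× = {x ∈ ℤ_19 : v_19(x) = 0}. Here v_19(646) = v_19(num) − v_19(den) = 1; compare against these criteria.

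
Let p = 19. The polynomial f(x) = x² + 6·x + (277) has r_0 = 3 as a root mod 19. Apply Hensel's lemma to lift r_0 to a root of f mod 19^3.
r_2 = 5513 (mod 6859)

Hensel: r_{i+1} = r_i − f(r_i)·(f′(r_i))^{-1} mod 19^{i+2}, f′(x) = 2x + 6. Iterate:
  r_0 = 3 (mod 19)
  r_1 = 98 (mod 361)
  r_2 = 5513 (mod 6859)
Final: r = 5513 satisfies f(r) ≡ 0 mod 19^3.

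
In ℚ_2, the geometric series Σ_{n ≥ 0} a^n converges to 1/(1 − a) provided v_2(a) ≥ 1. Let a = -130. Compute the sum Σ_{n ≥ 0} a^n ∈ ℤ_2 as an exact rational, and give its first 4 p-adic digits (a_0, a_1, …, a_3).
Σ a^n = 1/(1 − a) = 1/131;  first 4 digits = (1, 1, 0, 1)

v_2(a) = 1 ≥ 1, so the series converges in ℤ_2 to 1/(1 − a) = 1/(1 − (-130)) = 1/131. Expand this rational in ℤ_2: compute digits iteratively via d_i = x_i mod 2, x_{i+1} = (x_i − d_i)/2. The first 4 digits are (1, 1, 0, 1).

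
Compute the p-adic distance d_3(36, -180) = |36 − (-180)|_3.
d_3(36, -180) = 1/27

Step 1 — x − y = 36 − (-180) = 216. Step 2 — v_3(216) = 3 (factor: 216 = (3^3 · 8); the sign does not affect v_p). Step 3 — |x − y|_3 = 3^{-3} = 1/27.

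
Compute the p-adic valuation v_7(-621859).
v_7(-621859) = 5

v_7(n) is the largest exponent k such that 7^k divides n. Factor out: -621859 = -7^5 · 37. (Sign doesn't affect v_p.) So v_7(-621859) = 5.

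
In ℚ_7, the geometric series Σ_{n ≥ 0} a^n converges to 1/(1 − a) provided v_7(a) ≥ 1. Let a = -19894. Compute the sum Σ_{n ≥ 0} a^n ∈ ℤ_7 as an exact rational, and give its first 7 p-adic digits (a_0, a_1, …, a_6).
Σ a^n = 1/(1 − a) = 1/19895;  first 7 digits = (1, 0, 0, 5, 5, 5, 3)

v_7(a) = 3 ≥ 1, so the series converges in ℤ_7 to 1/(1 − a) = 1/(1 − (-19894)) = 1/19895. Expand this rational in ℤ_7: compute digits iteratively via d_i = x_i mod 7, x_{i+1} = (x_i − d_i)/7. The first 7 digits are (1, 0, 0, 5, 5, 5, 3).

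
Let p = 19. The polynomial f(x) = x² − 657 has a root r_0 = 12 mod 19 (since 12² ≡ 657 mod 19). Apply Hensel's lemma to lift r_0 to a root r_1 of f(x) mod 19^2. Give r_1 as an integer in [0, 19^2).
r_1 = 259 (mod 361)

Hensel's recurrence: r_{i+1} = r_i − f(r_i)·(f′(r_i))^{-1} mod 19^{i+2}, with f′(x) = 2x. Iterate:
  r_0 = 12 (mod 19)
  r_1 = 259 (mod 361)
Final: r_1 = 259, and one checks f(r_1) ≡ 0 mod 19^2.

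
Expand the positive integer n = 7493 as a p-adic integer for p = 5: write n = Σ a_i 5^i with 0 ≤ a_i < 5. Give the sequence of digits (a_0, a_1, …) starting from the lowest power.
(a_0, a_1, …) = (3, 3, 4, 4, 1, 2)

Repeated division by 5 gives the digits low-to-high: 7493 = 3 + 3·5^1 + 4·5^2 + 4·5^3 + 1·5^4 + 2·5^5. Digit sequence: (3, 3, 4, 4, 1, 2).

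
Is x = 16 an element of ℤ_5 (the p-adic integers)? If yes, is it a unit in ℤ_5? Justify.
x ∈ ℤ_5^× (unit); v_5(x) = 0

ℤ_5 = {x ∈ ℚ_5 : v_5(x) ≥ 0} and ℤ_5^× = {x ∈ ℤ_5 : v_5(x) = 0}. Here v_5(16) = v_5(num) − v_5(den) = 0; compare against these criteria.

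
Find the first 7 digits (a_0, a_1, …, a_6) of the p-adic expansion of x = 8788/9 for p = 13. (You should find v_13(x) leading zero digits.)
(a_0, …, a_6) = (0, 0, 0, 12, 2, 7, 11)

v_13(8788/9) = 3, so a_0 = ... = a_2 = 0. Factor out: x = 13^3 · u with u = 4/9 a unit in ℤ_13. Expand u iteratively via a_{v+i} = u_i mod 13, u_{i+1} = (u_i − a_{v+i})/13:
  u_0 = 4/9;  a_3 = 12;  u_1 = (u_0 − 12)/13 = -8/9
  u_1 = -8/9;  a_4 = 2;  u_2 = (u_1 − 2)/13 = -2/9
  u_2 = -2/9;  a_5 = 7;  u_3 = (u_2 − 7)/13 = -5/9
  u_3 = -5/9;  a_6 = 11;  u_4 = (u_3 − 11)/13 = -8/9
Digits: (0, 0, 0, 12, 2, 7, 11).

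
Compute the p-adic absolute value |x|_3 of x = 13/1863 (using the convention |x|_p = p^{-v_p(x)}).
|13/1863|_3 = 81

Step 1 — compute v_3(x) by factoring powers of 3 out of the numerator and denominator: v_3(13/1863) = -4. Step 2 — apply |x|_p = p^{-v_p(x)} = 3^{4} = 81.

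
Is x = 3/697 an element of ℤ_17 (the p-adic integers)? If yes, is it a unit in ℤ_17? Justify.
x ∉ ℤ_17 (v_17(x) = -1 < 0)

ℤ_17 = {x ∈ ℚ_17 : v_17(x) ≥ 0} and ℤ_17^× = {x ∈ ℤ_17 : v_17(x) = 0}. Here v_17(3/697) = v_17(num) − v_17(den) = -1; compare against these criteria.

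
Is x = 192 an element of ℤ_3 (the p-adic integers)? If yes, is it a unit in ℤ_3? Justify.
x ∈ ℤ_3 but not a unit; v_3(x) = 1 > 0

ℤ_3 = {x ∈ ℚ_3 : v_3(x) ≥ 0} and ℤ_3^× = {x ∈ ℤ_3 : v_3(x) = 0}. Here v_3(192) = v_3(num) − v_3(den) = 1; compare against these criteria.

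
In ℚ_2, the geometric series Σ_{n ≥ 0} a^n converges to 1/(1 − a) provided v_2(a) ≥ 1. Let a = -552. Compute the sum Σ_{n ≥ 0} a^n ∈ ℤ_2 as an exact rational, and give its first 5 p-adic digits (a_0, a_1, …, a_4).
Σ a^n = 1/(1 − a) = 1/553;  first 5 digits = (1, 0, 0, 1, 1)

v_2(a) = 3 ≥ 1, so the series converges in ℤ_2 to 1/(1 − a) = 1/(1 − (-552)) = 1/553. Expand this rational in ℤ_2: compute digits iteratively via d_i = x_i mod 2, x_{i+1} = (x_i − d_i)/2. The first 5 digits are (1, 0, 0, 1, 1).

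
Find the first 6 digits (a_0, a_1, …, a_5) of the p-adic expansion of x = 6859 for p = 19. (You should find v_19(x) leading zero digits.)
(a_0, …, a_5) = (0, 0, 0, 1, 0, 0)

v_19(6859) = 3, so a_0 = ... = a_2 = 0. Factor out: x = 19^3 · u with u = 1 a unit in ℤ_19. Expand u iteratively via a_{v+i} = u_i mod 19, u_{i+1} = (u_i − a_{v+i})/19:
  u_0 = 1;  a_3 = 1;  u_1 = (u_0 − 1)/19 = 0
  u_1 = 0;  a_4 = 0;  u_2 = (u_1 − 0)/19 = 0
  u_2 = 0;  a_5 = 0;  u_3 = (u_2 − 0)/19 = 0
Digits: (0, 0, 0, 1, 0, 0).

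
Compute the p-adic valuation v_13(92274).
v_13(92274) = 3

v_13(n) is the largest exponent k such that 13^k divides n. Factor out: 92274 = 13^3 · 42. (Sign doesn't affect v_p.) So v_13(92274) = 3.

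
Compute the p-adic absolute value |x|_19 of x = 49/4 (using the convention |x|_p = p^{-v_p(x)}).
|49/4|_19 = 1

Step 1 — compute v_19(x) by factoring powers of 19 out of the numerator and denominator: v_19(49/4) = 0. Step 2 — apply |x|_p = p^{-v_p(x)} = 19^{0} = 1.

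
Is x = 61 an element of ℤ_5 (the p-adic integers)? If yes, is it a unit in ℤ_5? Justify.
x ∈ ℤ_5^× (unit); v_5(x) = 0

ℤ_5 = {x ∈ ℚ_5 : v_5(x) ≥ 0} and ℤ_5^× = {x ∈ ℤ_5 : v_5(x) = 0}. Here v_5(61) = v_5(num) − v_5(den) = 0; compare against these criteria.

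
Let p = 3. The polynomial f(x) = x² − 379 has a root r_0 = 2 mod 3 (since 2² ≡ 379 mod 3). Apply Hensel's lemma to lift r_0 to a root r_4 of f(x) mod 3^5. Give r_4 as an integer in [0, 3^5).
r_4 = 53 (mod 243)

Hensel's recurrence: r_{i+1} = r_i − f(r_i)·(f′(r_i))^{-1} mod 3^{i+2}, with f′(x) = 2x. Iterate:
  r_0 = 2 (mod 3)
  r_1 = 8 (mod 9)
  r_2 = 26 (mod 27)
  r_3 = 53 (mod 81)
  r_4 = 53 (mod 243)
Final: r_4 = 53, and one checks f(r_4) ≡ 0 mod 3^5.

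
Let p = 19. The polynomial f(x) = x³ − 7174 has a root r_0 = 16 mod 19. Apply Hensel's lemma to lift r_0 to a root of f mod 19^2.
r_1 = 130 (mod 361)

Hensel: r_{i+1} = r_i − f(r_i)/f′(r_i) mod 19^{i+2}, where f′(x) = 3x². Iterate:
  r_0 = 16 (mod 19)
  r_1 = 130 (mod 361)
Final: r = 130 with f(r) ≡ 0 mod 19^2.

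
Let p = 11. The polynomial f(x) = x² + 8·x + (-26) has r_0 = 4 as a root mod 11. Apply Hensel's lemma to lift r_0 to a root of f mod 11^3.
r_2 = 48 (mod 1331)

Hensel: r_{i+1} = r_i − f(r_i)·(f′(r_i))^{-1} mod 11^{i+2}, f′(x) = 2x + 8. Iterate:
  r_0 = 4 (mod 11)
  r_1 = 48 (mod 121)
  r_2 = 48 (mod 1331)
Final: r = 48 satisfies f(r) ≡ 0 mod 11^3.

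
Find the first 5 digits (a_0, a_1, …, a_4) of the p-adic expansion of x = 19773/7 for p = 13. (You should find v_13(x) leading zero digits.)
(a_0, …, a_4) = (0, 0, 0, 5, 9)

v_13(19773/7) = 3, so a_0 = ... = a_2 = 0. Factor out: x = 13^3 · u with u = 9/7 a unit in ℤ_13. Expand u iteratively via a_{v+i} = u_i mod 13, u_{i+1} = (u_i − a_{v+i})/13:
  u_0 = 9/7;  a_3 = 5;  u_1 = (u_0 − 5)/13 = -2/7
  u_1 = -2/7;  a_4 = 9;  u_2 = (u_1 − 9)/13 = -5/7
Digits: (0, 0, 0, 5, 9).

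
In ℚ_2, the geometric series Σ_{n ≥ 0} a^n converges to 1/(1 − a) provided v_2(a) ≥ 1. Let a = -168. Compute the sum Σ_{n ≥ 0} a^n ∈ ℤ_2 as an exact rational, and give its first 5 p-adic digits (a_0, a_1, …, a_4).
Σ a^n = 1/(1 − a) = 1/169;  first 5 digits = (1, 0, 0, 1, 1)

v_2(a) = 3 ≥ 1, so the series converges in ℤ_2 to 1/(1 − a) = 1/(1 − (-168)) = 1/169. Expand this rational in ℤ_2: compute digits iteratively via d_i = x_i mod 2, x_{i+1} = (x_i − d_i)/2. The first 5 digits are (1, 0, 0, 1, 1).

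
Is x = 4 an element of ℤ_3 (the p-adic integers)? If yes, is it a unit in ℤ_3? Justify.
x ∈ ℤ_3^× (unit); v_3(x) = 0

ℤ_3 = {x ∈ ℚ_3 : v_3(x) ≥ 0} and ℤ_3^× = {x ∈ ℤ_3 : v_3(x) = 0}. Here v_3(4) = v_3(num) − v_3(den) = 0; compare against these criteria.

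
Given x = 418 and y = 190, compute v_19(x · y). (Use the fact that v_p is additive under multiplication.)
v_19(79420) = 2

v_p(x) = 1 (factor: 418 = 19^1 · 22); v_p(y) = 1 (factor: 190 = 19^1 · 10). Additivity: v_p(xy) = v_p(x) + v_p(y) = 1 + 1 = 2. (Direct check: xy = 79420 = 19^2 · (220).)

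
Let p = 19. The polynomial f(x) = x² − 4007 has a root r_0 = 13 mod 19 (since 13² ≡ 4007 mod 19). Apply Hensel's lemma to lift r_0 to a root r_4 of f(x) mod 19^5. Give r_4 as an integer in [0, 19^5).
r_4 = 119124 (mod 2476099)

Hensel's recurrence: r_{i+1} = r_i − f(r_i)·(f′(r_i))^{-1} mod 19^{i+2}, with f′(x) = 2x. Iterate:
  r_0 = 13 (mod 19)
  r_1 = 355 (mod 361)
  r_2 = 2521 (mod 6859)
  r_3 = 119124 (mod 130321)
  r_4 = 119124 (mod 2476099)
Final: r_4 = 119124, and one checks f(r_4) ≡ 0 mod 19^5.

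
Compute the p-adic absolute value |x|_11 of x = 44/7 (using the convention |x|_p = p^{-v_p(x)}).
|44/7|_11 = 1/11

Step 1 — compute v_11(x) by factoring powers of 11 out of the numerator and denominator: v_11(44/7) = 1. Step 2 — apply |x|_p = p^{-v_p(x)} = 11^{-1} = 1/11.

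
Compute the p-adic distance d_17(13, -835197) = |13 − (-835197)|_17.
d_17(13, -835197) = 1/83521

Step 1 — x − y = 13 − (-835197) = 835210. Step 2 — v_17(835210) = 4 (factor: 835210 = (17^4 · 10); the sign does not affect v_p). Step 3 — |x − y|_17 = 17^{-4} = 1/83521.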